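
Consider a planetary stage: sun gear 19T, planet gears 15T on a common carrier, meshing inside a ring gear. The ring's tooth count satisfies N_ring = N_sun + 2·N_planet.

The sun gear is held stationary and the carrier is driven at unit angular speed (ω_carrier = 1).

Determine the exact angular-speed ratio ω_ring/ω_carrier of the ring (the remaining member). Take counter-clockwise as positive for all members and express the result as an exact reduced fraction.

N_ring = 19 + 2·15 = 49
19(ω_s−ω_c) = −49(ω_r−ω_c),  ω_s=0, ω_c=1
ω_r = 1 − (19/49)(0−1) = 68/49
ω_r/ω_c = 68/49

68/49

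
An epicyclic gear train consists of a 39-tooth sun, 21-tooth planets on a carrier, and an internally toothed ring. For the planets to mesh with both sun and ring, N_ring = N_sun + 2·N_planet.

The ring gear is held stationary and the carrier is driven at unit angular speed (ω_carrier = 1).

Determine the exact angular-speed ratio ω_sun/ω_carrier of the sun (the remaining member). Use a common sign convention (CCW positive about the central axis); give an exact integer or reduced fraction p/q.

40/13

N_ring = 39 + 2·21 = 81
39(ω_s−ω_c) = −81(ω_r−ω_c),  ω_r=0, ω_c=1
ω_s = 1 − (81/39)(0−1) = 40/13
ω_s/ω_c = 40/13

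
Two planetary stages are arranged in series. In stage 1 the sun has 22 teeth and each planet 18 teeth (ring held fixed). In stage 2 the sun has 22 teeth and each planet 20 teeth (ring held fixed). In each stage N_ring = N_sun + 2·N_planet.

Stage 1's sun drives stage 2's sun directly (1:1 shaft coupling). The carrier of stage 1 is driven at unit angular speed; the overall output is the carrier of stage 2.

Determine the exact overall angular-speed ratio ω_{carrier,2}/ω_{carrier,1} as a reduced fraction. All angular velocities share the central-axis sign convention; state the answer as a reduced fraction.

Stage 1: N_ring = 22 + 2·18 = 58
Stage 1: 22(ω_s−ω_c) = −58(ω_r−ω_c),  ω_r=0, ω_c=1
Stage 1: ω_s = 1 − (58/22)(0−1) = 40/11
  ⇒ ω_s¹/ω_c¹ = 40/11
Stage 2: N_ring = 22 + 2·20 = 62
Stage 2: 22(ω_s−ω_c) = −62(ω_r−ω_c),  ω_r=0, ω_s=1
Stage 2: 22(1−ω_c) = −62(0−ω_c)  ⇒  84ω_c = 22  ⇒  ω_c = 11/42
  ⇒ ω_c²/ω_s² = 11/42
Coupling ω_s² = ω_s¹ ⇒ overall = 40/11 × 11/42 = 20/21

20/21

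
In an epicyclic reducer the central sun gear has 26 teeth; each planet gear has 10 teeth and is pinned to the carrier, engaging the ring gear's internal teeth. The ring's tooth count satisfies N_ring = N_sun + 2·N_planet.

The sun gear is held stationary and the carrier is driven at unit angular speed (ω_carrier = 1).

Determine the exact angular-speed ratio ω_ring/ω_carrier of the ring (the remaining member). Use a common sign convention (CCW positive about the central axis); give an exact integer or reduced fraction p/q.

N_ring = 26 + 2·10 = 46
26(ω_s−ω_c) = −46(ω_r−ω_c),  ω_s=0, ω_c=1
ω_r = 1 − (26/46)(0−1) = 36/23
ω_r/ω_c = 36/23

36/23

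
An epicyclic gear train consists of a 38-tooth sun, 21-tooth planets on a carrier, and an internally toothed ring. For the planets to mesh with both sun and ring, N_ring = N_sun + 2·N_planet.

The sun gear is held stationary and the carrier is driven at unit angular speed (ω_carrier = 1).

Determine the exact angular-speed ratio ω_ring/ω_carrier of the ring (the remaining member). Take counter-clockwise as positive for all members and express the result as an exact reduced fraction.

59/40

N_ring = 38 + 2·21 = 80
38(ω_s−ω_c) = −80(ω_r−ω_c),  ω_s=0, ω_c=1
ω_r = 1 − (38/80)(0−1) = 59/40
ω_r/ω_c = 59/40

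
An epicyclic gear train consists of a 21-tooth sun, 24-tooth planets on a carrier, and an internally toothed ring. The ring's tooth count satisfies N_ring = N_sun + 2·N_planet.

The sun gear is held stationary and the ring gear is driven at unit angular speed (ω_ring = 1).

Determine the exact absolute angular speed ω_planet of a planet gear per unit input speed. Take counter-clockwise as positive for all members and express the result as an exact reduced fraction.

23/16

N_ring = 21 + 2·24 = 69
21(ω_s−ω_c) = −69(ω_r−ω_c),  ω_s=0, ω_r=1
21(0−ω_c) = −69(1−ω_c)  ⇒  90ω_c = 69  ⇒  ω_c = 23/30
sun–planet: 21·(0−23/30) = −24·(ω_p−ω_c)  ⇒  ω_p−ω_c = −(21/24)·(-23/30) = 161/240
ω_p = 23/30 + 161/240 = 23/16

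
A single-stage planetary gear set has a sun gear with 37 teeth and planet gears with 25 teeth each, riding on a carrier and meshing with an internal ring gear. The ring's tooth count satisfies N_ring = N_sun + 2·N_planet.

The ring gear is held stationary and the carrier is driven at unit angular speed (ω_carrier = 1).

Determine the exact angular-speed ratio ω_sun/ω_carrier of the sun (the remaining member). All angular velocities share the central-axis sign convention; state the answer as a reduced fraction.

N_ring = 37 + 2·25 = 87
37(ω_s−ω_c) = −87(ω_r−ω_c),  ω_r=0, ω_c=1
ω_s = 1 − (87/37)(0−1) = 124/37
ω_s/ω_c = 124/37

124/37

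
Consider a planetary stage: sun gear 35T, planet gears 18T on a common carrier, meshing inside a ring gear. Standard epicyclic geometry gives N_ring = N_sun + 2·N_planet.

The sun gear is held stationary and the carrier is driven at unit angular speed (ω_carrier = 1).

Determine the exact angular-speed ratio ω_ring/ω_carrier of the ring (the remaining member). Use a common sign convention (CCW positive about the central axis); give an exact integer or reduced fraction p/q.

N_ring = 35 + 2·18 = 71
35(ω_s−ω_c) = −71(ω_r−ω_c),  ω_s=0, ω_c=1
ω_r = 1 − (35/71)(0−1) = 106/71
ω_r/ω_c = 106/71

106/71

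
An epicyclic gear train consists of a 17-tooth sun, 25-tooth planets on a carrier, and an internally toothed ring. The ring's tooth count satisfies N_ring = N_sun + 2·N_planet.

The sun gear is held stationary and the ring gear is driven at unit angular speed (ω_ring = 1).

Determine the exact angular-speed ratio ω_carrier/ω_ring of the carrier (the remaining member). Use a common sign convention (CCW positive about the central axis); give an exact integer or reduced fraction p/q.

67/84

N_ring = 17 + 2·25 = 67
17(ω_s−ω_c) = −67(ω_r−ω_c),  ω_s=0, ω_r=1
17(0−ω_c) = −67(1−ω_c)  ⇒  84ω_c = 67  ⇒  ω_c = 67/84
ω_c/ω_r = 67/84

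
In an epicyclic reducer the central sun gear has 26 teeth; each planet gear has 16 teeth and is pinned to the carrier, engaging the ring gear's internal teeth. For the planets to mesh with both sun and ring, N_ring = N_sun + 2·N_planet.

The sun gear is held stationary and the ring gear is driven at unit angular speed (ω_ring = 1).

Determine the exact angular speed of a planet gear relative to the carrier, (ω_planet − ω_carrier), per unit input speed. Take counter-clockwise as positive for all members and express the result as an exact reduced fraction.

N_ring = 26 + 2·16 = 58
26(ω_s−ω_c) = −58(ω_r−ω_c),  ω_s=0, ω_r=1
26(0−ω_c) = −58(1−ω_c)  ⇒  84ω_c = 58  ⇒  ω_c = 29/42
sun–planet: 26·(0−29/42) = −16·(ω_p−ω_c)  ⇒  ω_p−ω_c = −(26/16)·(-29/42) = 377/336

377/336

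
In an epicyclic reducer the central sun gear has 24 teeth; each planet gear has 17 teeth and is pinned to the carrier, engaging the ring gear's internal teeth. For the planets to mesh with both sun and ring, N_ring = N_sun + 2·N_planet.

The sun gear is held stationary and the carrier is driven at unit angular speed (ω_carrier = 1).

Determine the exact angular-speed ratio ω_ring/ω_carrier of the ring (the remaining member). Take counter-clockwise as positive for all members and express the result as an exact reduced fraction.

N_ring = 24 + 2·17 = 58
24(ω_s−ω_c) = −58(ω_r−ω_c),  ω_s=0, ω_c=1
ω_r = 1 − (24/58)(0−1) = 41/29
ω_r/ω_c = 41/29

41/29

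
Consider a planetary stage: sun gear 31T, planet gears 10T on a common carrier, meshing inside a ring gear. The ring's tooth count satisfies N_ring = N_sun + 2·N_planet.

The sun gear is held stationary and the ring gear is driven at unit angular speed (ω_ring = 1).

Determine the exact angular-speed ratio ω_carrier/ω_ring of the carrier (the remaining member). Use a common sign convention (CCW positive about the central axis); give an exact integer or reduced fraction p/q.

51/82

N_ring = 31 + 2·10 = 51
31(ω_s−ω_c) = −51(ω_r−ω_c),  ω_s=0, ω_r=1
31(0−ω_c) = −51(1−ω_c)  ⇒  82ω_c = 51  ⇒  ω_c = 51/82
ω_c/ω_r = 51/82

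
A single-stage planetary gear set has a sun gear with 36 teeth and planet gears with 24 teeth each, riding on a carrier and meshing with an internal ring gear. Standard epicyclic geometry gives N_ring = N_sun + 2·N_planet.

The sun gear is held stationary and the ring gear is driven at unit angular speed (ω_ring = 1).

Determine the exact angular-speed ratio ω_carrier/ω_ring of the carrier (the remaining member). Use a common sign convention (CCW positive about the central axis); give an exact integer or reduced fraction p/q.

N_ring = 36 + 2·24 = 84
36(ω_s−ω_c) = −84(ω_r−ω_c),  ω_s=0, ω_r=1
36(0−ω_c) = −84(1−ω_c)  ⇒  120ω_c = 84  ⇒  ω_c = 7/10
ω_c/ω_r = 7/10

7/10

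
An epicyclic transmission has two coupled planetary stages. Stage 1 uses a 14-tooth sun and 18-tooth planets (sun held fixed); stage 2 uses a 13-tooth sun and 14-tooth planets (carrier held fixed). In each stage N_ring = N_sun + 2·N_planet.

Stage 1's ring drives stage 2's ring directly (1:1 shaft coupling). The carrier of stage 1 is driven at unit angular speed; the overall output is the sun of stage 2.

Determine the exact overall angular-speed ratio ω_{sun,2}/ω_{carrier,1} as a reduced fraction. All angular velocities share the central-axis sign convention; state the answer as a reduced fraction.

Stage 1: N_ring = 14 + 2·18 = 50
Stage 1: 14(ω_s−ω_c) = −50(ω_r−ω_c),  ω_s=0, ω_c=1
Stage 1: ω_r = 1 − (14/50)(0−1) = 32/25
  ⇒ ω_r¹/ω_c¹ = 32/25
Stage 2: N_ring = 13 + 2·14 = 41
Stage 2: 13(ω_s−ω_c) = −41(ω_r−ω_c),  ω_c=0, ω_r=1
Stage 2: ω_s = 0 − (41/13)(1−0) = -41/13
  ⇒ ω_s²/ω_r² = -41/13
Coupling ω_r² = ω_r¹ ⇒ overall = 32/25 × -41/13 = -1312/325

-1312/325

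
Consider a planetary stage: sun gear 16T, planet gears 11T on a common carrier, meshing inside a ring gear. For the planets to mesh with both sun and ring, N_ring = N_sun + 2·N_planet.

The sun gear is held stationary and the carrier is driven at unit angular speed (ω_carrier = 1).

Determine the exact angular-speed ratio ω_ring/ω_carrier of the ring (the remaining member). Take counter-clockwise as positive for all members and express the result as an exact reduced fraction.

27/19

N_ring = 16 + 2·11 = 38
16(ω_s−ω_c) = −38(ω_r−ω_c),  ω_s=0, ω_c=1
ω_r = 1 − (16/38)(0−1) = 27/19
ω_r/ω_c = 27/19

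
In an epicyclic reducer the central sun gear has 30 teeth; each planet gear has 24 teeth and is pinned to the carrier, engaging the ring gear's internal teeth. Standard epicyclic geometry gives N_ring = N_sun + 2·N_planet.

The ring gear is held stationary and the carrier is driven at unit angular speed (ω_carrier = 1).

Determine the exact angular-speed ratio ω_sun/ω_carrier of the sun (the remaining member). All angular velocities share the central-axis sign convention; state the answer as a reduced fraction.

N_ring = 30 + 2·24 = 78
30(ω_s−ω_c) = −78(ω_r−ω_c),  ω_r=0, ω_c=1
ω_s = 1 − (78/30)(0−1) = 18/5
ω_s/ω_c = 18/5

18/5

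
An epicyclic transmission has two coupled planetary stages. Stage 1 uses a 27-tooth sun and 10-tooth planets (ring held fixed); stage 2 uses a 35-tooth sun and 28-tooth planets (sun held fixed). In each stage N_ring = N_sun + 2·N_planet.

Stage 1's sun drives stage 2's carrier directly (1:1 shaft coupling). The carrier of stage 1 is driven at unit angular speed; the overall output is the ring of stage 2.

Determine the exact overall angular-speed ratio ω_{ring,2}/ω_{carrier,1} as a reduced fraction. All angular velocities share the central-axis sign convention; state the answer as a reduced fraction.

Stage 1: N_ring = 27 + 2·10 = 47
Stage 1: 27(ω_s−ω_c) = −47(ω_r−ω_c),  ω_r=0, ω_c=1
Stage 1: ω_s = 1 − (47/27)(0−1) = 74/27
  ⇒ ω_s¹/ω_c¹ = 74/27
Stage 2: N_ring = 35 + 2·28 = 91
Stage 2: 35(ω_s−ω_c) = −91(ω_r−ω_c),  ω_s=0, ω_c=1
Stage 2: ω_r = 1 − (35/91)(0−1) = 18/13
  ⇒ ω_r²/ω_c² = 18/13
Coupling ω_c² = ω_s¹ ⇒ overall = 74/27 × 18/13 = 148/39

148/39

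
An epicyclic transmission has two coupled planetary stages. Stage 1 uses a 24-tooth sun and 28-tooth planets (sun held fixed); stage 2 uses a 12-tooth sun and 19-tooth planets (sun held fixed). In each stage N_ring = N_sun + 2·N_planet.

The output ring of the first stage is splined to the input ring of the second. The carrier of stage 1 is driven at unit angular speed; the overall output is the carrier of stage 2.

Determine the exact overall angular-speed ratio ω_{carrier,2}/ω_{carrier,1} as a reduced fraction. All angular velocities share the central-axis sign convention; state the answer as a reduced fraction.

65/62

Stage 1: N_ring = 24 + 2·28 = 80
Stage 1: 24(ω_s−ω_c) = −80(ω_r−ω_c),  ω_s=0, ω_c=1
Stage 1: ω_r = 1 − (24/80)(0−1) = 13/10
  ⇒ ω_r¹/ω_c¹ = 13/10
Stage 2: N_ring = 12 + 2·19 = 50
Stage 2: 12(ω_s−ω_c) = −50(ω_r−ω_c),  ω_s=0, ω_r=1
Stage 2: 12(0−ω_c) = −50(1−ω_c)  ⇒  62ω_c = 50  ⇒  ω_c = 25/31
  ⇒ ω_c²/ω_r² = 25/31
Coupling ω_r² = ω_r¹ ⇒ overall = 13/10 × 25/31 = 65/62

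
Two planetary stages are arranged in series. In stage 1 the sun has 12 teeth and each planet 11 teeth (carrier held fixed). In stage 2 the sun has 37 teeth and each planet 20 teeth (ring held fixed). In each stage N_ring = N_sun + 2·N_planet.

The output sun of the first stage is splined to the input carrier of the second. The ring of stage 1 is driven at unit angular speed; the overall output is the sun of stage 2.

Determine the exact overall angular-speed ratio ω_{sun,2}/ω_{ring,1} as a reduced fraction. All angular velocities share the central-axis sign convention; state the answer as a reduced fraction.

-323/37

Stage 1: N_ring = 12 + 2·11 = 34
Stage 1: 12(ω_s−ω_c) = −34(ω_r−ω_c),  ω_c=0, ω_r=1
Stage 1: ω_s = 0 − (34/12)(1−0) = -17/6
  ⇒ ω_s¹/ω_r¹ = -17/6
Stage 2: N_ring = 37 + 2·20 = 77
Stage 2: 37(ω_s−ω_c) = −77(ω_r−ω_c),  ω_r=0, ω_c=1
Stage 2: ω_s = 1 − (77/37)(0−1) = 114/37
  ⇒ ω_s²/ω_c² = 114/37
Coupling ω_c² = ω_s¹ ⇒ overall = -17/6 × 114/37 = -323/37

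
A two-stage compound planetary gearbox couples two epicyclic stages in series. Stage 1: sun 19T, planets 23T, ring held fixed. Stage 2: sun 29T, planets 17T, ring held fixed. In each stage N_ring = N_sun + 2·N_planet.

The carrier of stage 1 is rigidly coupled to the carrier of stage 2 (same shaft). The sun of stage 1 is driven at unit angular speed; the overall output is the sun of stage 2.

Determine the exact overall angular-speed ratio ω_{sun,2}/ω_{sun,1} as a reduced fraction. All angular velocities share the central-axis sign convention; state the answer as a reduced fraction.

437/609

Stage 1: N_ring = 19 + 2·23 = 65
Stage 1: 19(ω_s−ω_c) = −65(ω_r−ω_c),  ω_r=0, ω_s=1
Stage 1: 19(1−ω_c) = −65(0−ω_c)  ⇒  84ω_c = 19  ⇒  ω_c = 19/84
  ⇒ ω_c¹/ω_s¹ = 19/84
Stage 2: N_ring = 29 + 2·17 = 63
Stage 2: 29(ω_s−ω_c) = −63(ω_r−ω_c),  ω_r=0, ω_c=1
Stage 2: ω_s = 1 − (63/29)(0−1) = 92/29
  ⇒ ω_s²/ω_c² = 92/29
Coupling ω_c² = ω_c¹ ⇒ overall = 19/84 × 92/29 = 437/609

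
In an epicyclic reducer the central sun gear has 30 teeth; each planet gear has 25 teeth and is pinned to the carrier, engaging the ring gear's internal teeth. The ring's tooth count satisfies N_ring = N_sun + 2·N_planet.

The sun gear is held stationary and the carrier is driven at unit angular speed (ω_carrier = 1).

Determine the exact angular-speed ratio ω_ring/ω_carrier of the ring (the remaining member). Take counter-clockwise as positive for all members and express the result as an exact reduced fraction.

N_ring = 30 + 2·25 = 80
30(ω_s−ω_c) = −80(ω_r−ω_c),  ω_s=0, ω_c=1
ω_r = 1 − (30/80)(0−1) = 11/8
ω_r/ω_c = 11/8

11/8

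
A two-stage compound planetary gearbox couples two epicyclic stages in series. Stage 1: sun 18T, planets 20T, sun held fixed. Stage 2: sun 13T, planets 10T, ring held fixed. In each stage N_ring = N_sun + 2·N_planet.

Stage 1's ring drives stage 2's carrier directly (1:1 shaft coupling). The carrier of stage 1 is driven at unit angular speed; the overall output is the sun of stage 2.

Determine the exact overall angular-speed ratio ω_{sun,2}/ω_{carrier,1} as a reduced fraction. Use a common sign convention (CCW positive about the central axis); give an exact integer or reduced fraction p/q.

1748/377

Stage 1: N_ring = 18 + 2·20 = 58
Stage 1: 18(ω_s−ω_c) = −58(ω_r−ω_c),  ω_s=0, ω_c=1
Stage 1: ω_r = 1 − (18/58)(0−1) = 38/29
  ⇒ ω_r¹/ω_c¹ = 38/29
Stage 2: N_ring = 13 + 2·10 = 33
Stage 2: 13(ω_s−ω_c) = −33(ω_r−ω_c),  ω_r=0, ω_c=1
Stage 2: ω_s = 1 − (33/13)(0−1) = 46/13
  ⇒ ω_s²/ω_c² = 46/13
Coupling ω_c² = ω_r¹ ⇒ overall = 38/29 × 46/13 = 1748/377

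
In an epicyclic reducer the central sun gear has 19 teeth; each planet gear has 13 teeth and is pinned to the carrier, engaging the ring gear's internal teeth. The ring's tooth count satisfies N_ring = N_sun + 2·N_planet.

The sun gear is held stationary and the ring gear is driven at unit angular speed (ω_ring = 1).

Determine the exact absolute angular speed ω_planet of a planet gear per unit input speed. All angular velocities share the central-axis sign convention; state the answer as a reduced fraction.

N_ring = 19 + 2·13 = 45
19(ω_s−ω_c) = −45(ω_r−ω_c),  ω_s=0, ω_r=1
19(0−ω_c) = −45(1−ω_c)  ⇒  64ω_c = 45  ⇒  ω_c = 45/64
sun–planet: 19·(0−45/64) = −13·(ω_p−ω_c)  ⇒  ω_p−ω_c = −(19/13)·(-45/64) = 855/832
ω_p = 45/64 + 855/832 = 45/26

45/26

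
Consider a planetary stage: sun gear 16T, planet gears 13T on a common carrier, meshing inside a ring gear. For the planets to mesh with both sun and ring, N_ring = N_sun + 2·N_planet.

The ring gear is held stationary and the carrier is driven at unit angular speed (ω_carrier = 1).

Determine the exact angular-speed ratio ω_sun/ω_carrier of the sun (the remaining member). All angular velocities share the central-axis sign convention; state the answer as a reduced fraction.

N_ring = 16 + 2·13 = 42
16(ω_s−ω_c) = −42(ω_r−ω_c),  ω_r=0, ω_c=1
ω_s = 1 − (42/16)(0−1) = 29/8
ω_s/ω_c = 29/8

29/8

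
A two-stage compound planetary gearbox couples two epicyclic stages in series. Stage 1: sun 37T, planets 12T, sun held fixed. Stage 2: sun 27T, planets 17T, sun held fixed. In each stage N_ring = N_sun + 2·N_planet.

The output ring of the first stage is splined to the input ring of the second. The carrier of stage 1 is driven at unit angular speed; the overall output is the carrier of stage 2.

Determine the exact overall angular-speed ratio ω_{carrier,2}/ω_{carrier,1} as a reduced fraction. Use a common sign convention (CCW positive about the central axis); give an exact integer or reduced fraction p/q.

49/44

Stage 1: N_ring = 37 + 2·12 = 61
Stage 1: 37(ω_s−ω_c) = −61(ω_r−ω_c),  ω_s=0, ω_c=1
Stage 1: ω_r = 1 − (37/61)(0−1) = 98/61
  ⇒ ω_r¹/ω_c¹ = 98/61
Stage 2: N_ring = 27 + 2·17 = 61
Stage 2: 27(ω_s−ω_c) = −61(ω_r−ω_c),  ω_s=0, ω_r=1
Stage 2: 27(0−ω_c) = −61(1−ω_c)  ⇒  88ω_c = 61  ⇒  ω_c = 61/88
  ⇒ ω_c²/ω_r² = 61/88
Coupling ω_r² = ω_r¹ ⇒ overall = 98/61 × 61/88 = 49/44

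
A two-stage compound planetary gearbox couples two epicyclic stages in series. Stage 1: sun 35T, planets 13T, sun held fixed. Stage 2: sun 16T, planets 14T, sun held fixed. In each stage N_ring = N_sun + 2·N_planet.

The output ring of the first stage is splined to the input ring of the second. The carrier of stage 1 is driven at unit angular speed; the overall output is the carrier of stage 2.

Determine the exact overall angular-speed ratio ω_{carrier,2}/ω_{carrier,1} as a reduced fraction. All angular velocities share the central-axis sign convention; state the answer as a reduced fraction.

352/305

Stage 1: N_ring = 35 + 2·13 = 61
Stage 1: 35(ω_s−ω_c) = −61(ω_r−ω_c),  ω_s=0, ω_c=1
Stage 1: ω_r = 1 − (35/61)(0−1) = 96/61
  ⇒ ω_r¹/ω_c¹ = 96/61
Stage 2: N_ring = 16 + 2·14 = 44
Stage 2: 16(ω_s−ω_c) = −44(ω_r−ω_c),  ω_s=0, ω_r=1
Stage 2: 16(0−ω_c) = −44(1−ω_c)  ⇒  60ω_c = 44  ⇒  ω_c = 11/15
  ⇒ ω_c²/ω_r² = 11/15
Coupling ω_r² = ω_r¹ ⇒ overall = 96/61 × 11/15 = 352/305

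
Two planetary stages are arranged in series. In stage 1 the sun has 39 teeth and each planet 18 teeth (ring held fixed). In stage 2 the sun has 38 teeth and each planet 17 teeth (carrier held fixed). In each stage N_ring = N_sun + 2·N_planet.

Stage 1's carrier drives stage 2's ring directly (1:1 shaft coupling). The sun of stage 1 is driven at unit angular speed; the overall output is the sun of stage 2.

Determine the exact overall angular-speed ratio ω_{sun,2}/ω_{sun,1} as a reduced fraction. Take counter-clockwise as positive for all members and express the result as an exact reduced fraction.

Stage 1: N_ring = 39 + 2·18 = 75
Stage 1: 39(ω_s−ω_c) = −75(ω_r−ω_c),  ω_r=0, ω_s=1
Stage 1: 39(1−ω_c) = −75(0−ω_c)  ⇒  114ω_c = 39  ⇒  ω_c = 13/38
  ⇒ ω_c¹/ω_s¹ = 13/38
Stage 2: N_ring = 38 + 2·17 = 72
Stage 2: 38(ω_s−ω_c) = −72(ω_r−ω_c),  ω_c=0, ω_r=1
Stage 2: ω_s = 0 − (72/38)(1−0) = -36/19
  ⇒ ω_s²/ω_r² = -36/19
Coupling ω_r² = ω_c¹ ⇒ overall = 13/38 × -36/19 = -234/361

-234/361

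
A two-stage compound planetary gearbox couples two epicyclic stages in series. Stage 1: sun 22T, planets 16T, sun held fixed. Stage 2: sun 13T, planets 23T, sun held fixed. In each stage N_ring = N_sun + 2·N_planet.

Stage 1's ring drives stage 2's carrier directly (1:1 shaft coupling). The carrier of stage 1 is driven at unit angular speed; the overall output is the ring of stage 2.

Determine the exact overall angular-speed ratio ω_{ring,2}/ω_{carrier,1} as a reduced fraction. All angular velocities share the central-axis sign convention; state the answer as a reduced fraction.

Stage 1: N_ring = 22 + 2·16 = 54
Stage 1: 22(ω_s−ω_c) = −54(ω_r−ω_c),  ω_s=0, ω_c=1
Stage 1: ω_r = 1 − (22/54)(0−1) = 38/27
  ⇒ ω_r¹/ω_c¹ = 38/27
Stage 2: N_ring = 13 + 2·23 = 59
Stage 2: 13(ω_s−ω_c) = −59(ω_r−ω_c),  ω_s=0, ω_c=1
Stage 2: ω_r = 1 − (13/59)(0−1) = 72/59
  ⇒ ω_r²/ω_c² = 72/59
Coupling ω_c² = ω_r¹ ⇒ overall = 38/27 × 72/59 = 304/177

304/177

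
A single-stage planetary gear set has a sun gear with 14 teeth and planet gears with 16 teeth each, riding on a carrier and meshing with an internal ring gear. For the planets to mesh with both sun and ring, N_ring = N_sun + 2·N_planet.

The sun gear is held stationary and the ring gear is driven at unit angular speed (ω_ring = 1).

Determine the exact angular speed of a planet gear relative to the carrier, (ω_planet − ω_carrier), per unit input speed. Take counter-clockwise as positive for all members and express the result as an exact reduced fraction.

N_ring = 14 + 2·16 = 46
14(ω_s−ω_c) = −46(ω_r−ω_c),  ω_s=0, ω_r=1
14(0−ω_c) = −46(1−ω_c)  ⇒  60ω_c = 46  ⇒  ω_c = 23/30
sun–planet: 14·(0−23/30) = −16·(ω_p−ω_c)  ⇒  ω_p−ω_c = −(14/16)·(-23/30) = 161/240

161/240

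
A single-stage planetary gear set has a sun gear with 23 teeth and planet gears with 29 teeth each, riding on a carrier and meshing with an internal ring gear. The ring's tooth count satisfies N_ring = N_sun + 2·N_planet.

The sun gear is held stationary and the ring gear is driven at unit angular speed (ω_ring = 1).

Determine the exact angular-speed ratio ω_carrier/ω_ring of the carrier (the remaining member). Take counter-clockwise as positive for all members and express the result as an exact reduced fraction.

81/104

N_ring = 23 + 2·29 = 81
23(ω_s−ω_c) = −81(ω_r−ω_c),  ω_s=0, ω_r=1
23(0−ω_c) = −81(1−ω_c)  ⇒  104ω_c = 81  ⇒  ω_c = 81/104
ω_c/ω_r = 81/104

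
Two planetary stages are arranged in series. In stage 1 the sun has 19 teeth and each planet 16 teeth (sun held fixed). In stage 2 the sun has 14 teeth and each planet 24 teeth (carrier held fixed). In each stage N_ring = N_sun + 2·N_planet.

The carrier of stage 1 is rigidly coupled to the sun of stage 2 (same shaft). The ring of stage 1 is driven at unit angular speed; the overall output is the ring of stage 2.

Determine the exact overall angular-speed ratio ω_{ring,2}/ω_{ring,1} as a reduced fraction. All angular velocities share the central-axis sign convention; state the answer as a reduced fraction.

Stage 1: N_ring = 19 + 2·16 = 51
Stage 1: 19(ω_s−ω_c) = −51(ω_r−ω_c),  ω_s=0, ω_r=1
Stage 1: 19(0−ω_c) = −51(1−ω_c)  ⇒  70ω_c = 51  ⇒  ω_c = 51/70
  ⇒ ω_c¹/ω_r¹ = 51/70
Stage 2: N_ring = 14 + 2·24 = 62
Stage 2: 14(ω_s−ω_c) = −62(ω_r−ω_c),  ω_c=0, ω_s=1
Stage 2: ω_r = 0 − (14/62)(1−0) = -7/31
  ⇒ ω_r²/ω_s² = -7/31
Coupling ω_s² = ω_c¹ ⇒ overall = 51/70 × -7/31 = -51/310

-51/310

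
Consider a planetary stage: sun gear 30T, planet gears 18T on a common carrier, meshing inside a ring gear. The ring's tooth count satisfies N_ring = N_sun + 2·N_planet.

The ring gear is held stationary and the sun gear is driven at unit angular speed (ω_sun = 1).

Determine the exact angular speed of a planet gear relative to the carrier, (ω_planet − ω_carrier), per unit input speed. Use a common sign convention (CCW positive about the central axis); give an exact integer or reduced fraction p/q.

-55/48

N_ring = 30 + 2·18 = 66
30(ω_s−ω_c) = −66(ω_r−ω_c),  ω_r=0, ω_s=1
30(1−ω_c) = −66(0−ω_c)  ⇒  96ω_c = 30  ⇒  ω_c = 5/16
sun–planet: 30·(1−5/16) = −18·(ω_p−ω_c)  ⇒  ω_p−ω_c = −(30/18)·(11/16) = -55/48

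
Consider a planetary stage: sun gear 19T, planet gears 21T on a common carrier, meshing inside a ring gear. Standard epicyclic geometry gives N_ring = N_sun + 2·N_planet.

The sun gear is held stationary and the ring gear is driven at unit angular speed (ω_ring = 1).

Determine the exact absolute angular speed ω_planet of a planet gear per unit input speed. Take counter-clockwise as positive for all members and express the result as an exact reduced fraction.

N_ring = 19 + 2·21 = 61
19(ω_s−ω_c) = −61(ω_r−ω_c),  ω_s=0, ω_r=1
19(0−ω_c) = −61(1−ω_c)  ⇒  80ω_c = 61  ⇒  ω_c = 61/80
sun–planet: 19·(0−61/80) = −21·(ω_p−ω_c)  ⇒  ω_p−ω_c = −(19/21)·(-61/80) = 1159/1680
ω_p = 61/80 + 1159/1680 = 61/42

61/42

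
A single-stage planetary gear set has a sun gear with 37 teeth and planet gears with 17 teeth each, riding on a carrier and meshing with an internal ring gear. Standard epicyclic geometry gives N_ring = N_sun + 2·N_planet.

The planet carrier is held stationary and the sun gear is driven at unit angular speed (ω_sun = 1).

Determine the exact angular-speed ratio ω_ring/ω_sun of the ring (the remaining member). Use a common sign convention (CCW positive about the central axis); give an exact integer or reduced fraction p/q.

-37/71

N_ring = 37 + 2·17 = 71
37(ω_s−ω_c) = −71(ω_r−ω_c),  ω_c=0, ω_s=1
ω_r = 0 − (37/71)(1−0) = -37/71
ω_r/ω_s = -37/71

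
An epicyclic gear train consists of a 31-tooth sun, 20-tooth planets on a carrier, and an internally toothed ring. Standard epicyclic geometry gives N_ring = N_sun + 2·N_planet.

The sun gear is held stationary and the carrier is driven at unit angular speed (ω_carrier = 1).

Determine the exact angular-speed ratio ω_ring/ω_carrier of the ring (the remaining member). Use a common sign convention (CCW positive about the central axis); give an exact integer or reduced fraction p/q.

N_ring = 31 + 2·20 = 71
31(ω_s−ω_c) = −71(ω_r−ω_c),  ω_s=0, ω_c=1
ω_r = 1 − (31/71)(0−1) = 102/71
ω_r/ω_c = 102/71

102/71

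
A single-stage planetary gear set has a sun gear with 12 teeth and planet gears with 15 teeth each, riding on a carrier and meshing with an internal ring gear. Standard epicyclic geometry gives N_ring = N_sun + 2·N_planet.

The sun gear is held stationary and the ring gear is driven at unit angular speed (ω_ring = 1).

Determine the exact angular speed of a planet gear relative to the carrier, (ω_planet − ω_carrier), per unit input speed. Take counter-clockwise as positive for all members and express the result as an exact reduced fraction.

28/45

N_ring = 12 + 2·15 = 42
12(ω_s−ω_c) = −42(ω_r−ω_c),  ω_s=0, ω_r=1
12(0−ω_c) = −42(1−ω_c)  ⇒  54ω_c = 42  ⇒  ω_c = 7/9
sun–planet: 12·(0−7/9) = −15·(ω_p−ω_c)  ⇒  ω_p−ω_c = −(12/15)·(-7/9) = 28/45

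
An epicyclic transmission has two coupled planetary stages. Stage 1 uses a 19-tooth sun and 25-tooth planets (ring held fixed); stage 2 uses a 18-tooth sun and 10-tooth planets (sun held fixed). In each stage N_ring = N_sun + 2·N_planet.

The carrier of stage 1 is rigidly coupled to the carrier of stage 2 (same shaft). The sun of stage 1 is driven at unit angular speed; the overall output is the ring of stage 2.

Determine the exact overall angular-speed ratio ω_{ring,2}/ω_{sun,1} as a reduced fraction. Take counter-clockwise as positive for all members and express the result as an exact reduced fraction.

Stage 1: N_ring = 19 + 2·25 = 69
Stage 1: 19(ω_s−ω_c) = −69(ω_r−ω_c),  ω_r=0, ω_s=1
Stage 1: 19(1−ω_c) = −69(0−ω_c)  ⇒  88ω_c = 19  ⇒  ω_c = 19/88
  ⇒ ω_c¹/ω_s¹ = 19/88
Stage 2: N_ring = 18 + 2·10 = 38
Stage 2: 18(ω_s−ω_c) = −38(ω_r−ω_c),  ω_s=0, ω_c=1
Stage 2: ω_r = 1 − (18/38)(0−1) = 28/19
  ⇒ ω_r²/ω_c² = 28/19
Coupling ω_c² = ω_c¹ ⇒ overall = 19/88 × 28/19 = 7/22

7/22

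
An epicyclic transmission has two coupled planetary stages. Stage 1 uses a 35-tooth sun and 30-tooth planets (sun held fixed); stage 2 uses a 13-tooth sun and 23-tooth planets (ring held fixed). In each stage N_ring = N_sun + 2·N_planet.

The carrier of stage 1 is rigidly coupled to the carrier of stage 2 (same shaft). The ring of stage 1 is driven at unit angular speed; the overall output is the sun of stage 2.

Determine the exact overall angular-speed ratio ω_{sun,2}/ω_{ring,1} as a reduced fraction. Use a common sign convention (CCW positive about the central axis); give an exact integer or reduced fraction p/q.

684/169

Stage 1: N_ring = 35 + 2·30 = 95
Stage 1: 35(ω_s−ω_c) = −95(ω_r−ω_c),  ω_s=0, ω_r=1
Stage 1: 35(0−ω_c) = −95(1−ω_c)  ⇒  130ω_c = 95  ⇒  ω_c = 19/26
  ⇒ ω_c¹/ω_r¹ = 19/26
Stage 2: N_ring = 13 + 2·23 = 59
Stage 2: 13(ω_s−ω_c) = −59(ω_r−ω_c),  ω_r=0, ω_c=1
Stage 2: ω_s = 1 − (59/13)(0−1) = 72/13
  ⇒ ω_s²/ω_c² = 72/13
Coupling ω_c² = ω_c¹ ⇒ overall = 19/26 × 72/13 = 684/169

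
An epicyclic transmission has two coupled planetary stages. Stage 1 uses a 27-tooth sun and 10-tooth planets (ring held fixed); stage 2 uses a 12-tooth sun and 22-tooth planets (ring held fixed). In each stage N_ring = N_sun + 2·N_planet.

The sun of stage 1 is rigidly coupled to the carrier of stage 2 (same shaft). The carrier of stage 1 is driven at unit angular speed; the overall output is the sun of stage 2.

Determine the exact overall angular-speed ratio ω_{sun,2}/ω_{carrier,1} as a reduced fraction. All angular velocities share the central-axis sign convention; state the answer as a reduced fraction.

Stage 1: N_ring = 27 + 2·10 = 47
Stage 1: 27(ω_s−ω_c) = −47(ω_r−ω_c),  ω_r=0, ω_c=1
Stage 1: ω_s = 1 − (47/27)(0−1) = 74/27
  ⇒ ω_s¹/ω_c¹ = 74/27
Stage 2: N_ring = 12 + 2·22 = 56
Stage 2: 12(ω_s−ω_c) = −56(ω_r−ω_c),  ω_r=0, ω_c=1
Stage 2: ω_s = 1 − (56/12)(0−1) = 17/3
  ⇒ ω_s²/ω_c² = 17/3
Coupling ω_c² = ω_s¹ ⇒ overall = 74/27 × 17/3 = 1258/81

1258/81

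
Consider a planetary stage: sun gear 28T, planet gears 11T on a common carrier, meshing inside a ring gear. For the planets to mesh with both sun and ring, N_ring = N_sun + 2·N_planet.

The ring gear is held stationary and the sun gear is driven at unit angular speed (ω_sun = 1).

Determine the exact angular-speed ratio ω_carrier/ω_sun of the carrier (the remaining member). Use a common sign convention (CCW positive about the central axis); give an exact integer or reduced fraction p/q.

N_ring = 28 + 2·11 = 50
28(ω_s−ω_c) = −50(ω_r−ω_c),  ω_r=0, ω_s=1
28(1−ω_c) = −50(0−ω_c)  ⇒  78ω_c = 28  ⇒  ω_c = 14/39
ω_c/ω_s = 14/39

14/39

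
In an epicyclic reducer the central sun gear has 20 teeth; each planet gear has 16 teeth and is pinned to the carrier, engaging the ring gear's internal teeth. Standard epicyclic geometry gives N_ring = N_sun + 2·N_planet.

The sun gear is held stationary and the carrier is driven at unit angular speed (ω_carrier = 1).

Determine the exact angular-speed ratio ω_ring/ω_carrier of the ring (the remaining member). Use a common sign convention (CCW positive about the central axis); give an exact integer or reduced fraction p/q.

N_ring = 20 + 2·16 = 52
20(ω_s−ω_c) = −52(ω_r−ω_c),  ω_s=0, ω_c=1
ω_r = 1 − (20/52)(0−1) = 18/13
ω_r/ω_c = 18/13

18/13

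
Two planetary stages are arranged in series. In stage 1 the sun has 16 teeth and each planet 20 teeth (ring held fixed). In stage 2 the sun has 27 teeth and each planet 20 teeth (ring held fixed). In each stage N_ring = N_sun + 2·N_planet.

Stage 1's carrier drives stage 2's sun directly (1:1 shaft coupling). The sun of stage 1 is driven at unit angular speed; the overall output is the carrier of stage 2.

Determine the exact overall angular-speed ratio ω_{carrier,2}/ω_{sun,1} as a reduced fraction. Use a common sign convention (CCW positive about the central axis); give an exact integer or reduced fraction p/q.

Stage 1: N_ring = 16 + 2·20 = 56
Stage 1: 16(ω_s−ω_c) = −56(ω_r−ω_c),  ω_r=0, ω_s=1
Stage 1: 16(1−ω_c) = −56(0−ω_c)  ⇒  72ω_c = 16  ⇒  ω_c = 2/9
  ⇒ ω_c¹/ω_s¹ = 2/9
Stage 2: N_ring = 27 + 2·20 = 67
Stage 2: 27(ω_s−ω_c) = −67(ω_r−ω_c),  ω_r=0, ω_s=1
Stage 2: 27(1−ω_c) = −67(0−ω_c)  ⇒  94ω_c = 27  ⇒  ω_c = 27/94
  ⇒ ω_c²/ω_s² = 27/94
Coupling ω_s² = ω_c¹ ⇒ overall = 2/9 × 27/94 = 3/47

3/47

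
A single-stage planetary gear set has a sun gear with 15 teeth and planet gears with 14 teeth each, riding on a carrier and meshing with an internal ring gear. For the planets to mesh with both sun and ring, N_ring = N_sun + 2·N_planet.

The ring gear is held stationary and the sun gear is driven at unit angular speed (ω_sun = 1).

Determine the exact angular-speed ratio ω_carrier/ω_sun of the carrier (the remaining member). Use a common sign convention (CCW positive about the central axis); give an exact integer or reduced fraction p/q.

15/58

N_ring = 15 + 2·14 = 43
15(ω_s−ω_c) = −43(ω_r−ω_c),  ω_r=0, ω_s=1
15(1−ω_c) = −43(0−ω_c)  ⇒  58ω_c = 15  ⇒  ω_c = 15/58
ω_c/ω_s = 15/58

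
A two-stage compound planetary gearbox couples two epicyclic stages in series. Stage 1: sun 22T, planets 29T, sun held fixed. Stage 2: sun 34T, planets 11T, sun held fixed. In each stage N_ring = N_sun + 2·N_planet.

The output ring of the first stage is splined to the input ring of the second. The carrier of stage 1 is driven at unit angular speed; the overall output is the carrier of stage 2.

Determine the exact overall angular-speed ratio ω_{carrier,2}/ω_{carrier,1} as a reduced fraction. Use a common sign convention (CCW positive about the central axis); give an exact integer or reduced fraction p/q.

Stage 1: N_ring = 22 + 2·29 = 80
Stage 1: 22(ω_s−ω_c) = −80(ω_r−ω_c),  ω_s=0, ω_c=1
Stage 1: ω_r = 1 − (22/80)(0−1) = 51/40
  ⇒ ω_r¹/ω_c¹ = 51/40
Stage 2: N_ring = 34 + 2·11 = 56
Stage 2: 34(ω_s−ω_c) = −56(ω_r−ω_c),  ω_s=0, ω_r=1
Stage 2: 34(0−ω_c) = −56(1−ω_c)  ⇒  90ω_c = 56  ⇒  ω_c = 28/45
  ⇒ ω_c²/ω_r² = 28/45
Coupling ω_r² = ω_r¹ ⇒ overall = 51/40 × 28/45 = 119/150

119/150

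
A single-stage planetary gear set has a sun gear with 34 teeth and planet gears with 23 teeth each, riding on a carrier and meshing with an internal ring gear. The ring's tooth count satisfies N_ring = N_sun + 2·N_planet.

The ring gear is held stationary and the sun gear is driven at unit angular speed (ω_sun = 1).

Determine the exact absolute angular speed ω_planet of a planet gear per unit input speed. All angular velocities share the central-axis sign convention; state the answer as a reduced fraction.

-17/23

N_ring = 34 + 2·23 = 80
34(ω_s−ω_c) = −80(ω_r−ω_c),  ω_r=0, ω_s=1
34(1−ω_c) = −80(0−ω_c)  ⇒  114ω_c = 34  ⇒  ω_c = 17/57
sun–planet: 34·(1−17/57) = −23·(ω_p−ω_c)  ⇒  ω_p−ω_c = −(34/23)·(40/57) = -1360/1311
ω_p = 17/57 − 1360/1311 = -17/23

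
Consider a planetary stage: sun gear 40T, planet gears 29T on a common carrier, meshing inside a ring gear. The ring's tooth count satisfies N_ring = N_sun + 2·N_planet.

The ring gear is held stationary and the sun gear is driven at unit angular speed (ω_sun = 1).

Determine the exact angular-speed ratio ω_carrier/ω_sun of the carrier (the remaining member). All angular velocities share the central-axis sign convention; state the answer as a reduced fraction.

N_ring = 40 + 2·29 = 98
40(ω_s−ω_c) = −98(ω_r−ω_c),  ω_r=0, ω_s=1
40(1−ω_c) = −98(0−ω_c)  ⇒  138ω_c = 40  ⇒  ω_c = 20/69
ω_c/ω_s = 20/69

20/69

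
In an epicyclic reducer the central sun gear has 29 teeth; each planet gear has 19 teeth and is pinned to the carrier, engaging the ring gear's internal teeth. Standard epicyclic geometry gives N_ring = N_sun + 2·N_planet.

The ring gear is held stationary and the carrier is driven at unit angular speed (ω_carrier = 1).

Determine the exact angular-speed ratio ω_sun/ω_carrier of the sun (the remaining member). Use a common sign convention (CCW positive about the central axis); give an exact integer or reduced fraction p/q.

N_ring = 29 + 2·19 = 67
29(ω_s−ω_c) = −67(ω_r−ω_c),  ω_r=0, ω_c=1
ω_s = 1 − (67/29)(0−1) = 96/29
ω_s/ω_c = 96/29

96/29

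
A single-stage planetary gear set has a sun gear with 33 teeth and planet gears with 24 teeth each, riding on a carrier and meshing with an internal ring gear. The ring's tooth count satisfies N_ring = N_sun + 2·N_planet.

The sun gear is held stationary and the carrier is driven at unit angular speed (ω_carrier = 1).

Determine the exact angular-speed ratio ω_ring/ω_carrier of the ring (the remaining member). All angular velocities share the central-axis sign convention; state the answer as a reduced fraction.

N_ring = 33 + 2·24 = 81
33(ω_s−ω_c) = −81(ω_r−ω_c),  ω_s=0, ω_c=1
ω_r = 1 − (33/81)(0−1) = 38/27
ω_r/ω_c = 38/27

38/27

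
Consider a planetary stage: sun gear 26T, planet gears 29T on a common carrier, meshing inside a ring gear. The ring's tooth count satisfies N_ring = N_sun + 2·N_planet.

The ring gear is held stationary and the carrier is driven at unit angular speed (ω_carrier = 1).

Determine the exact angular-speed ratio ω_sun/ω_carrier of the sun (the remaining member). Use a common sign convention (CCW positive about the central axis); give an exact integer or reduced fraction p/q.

55/13

N_ring = 26 + 2·29 = 84
26(ω_s−ω_c) = −84(ω_r−ω_c),  ω_r=0, ω_c=1
ω_s = 1 − (84/26)(0−1) = 55/13
ω_s/ω_c = 55/13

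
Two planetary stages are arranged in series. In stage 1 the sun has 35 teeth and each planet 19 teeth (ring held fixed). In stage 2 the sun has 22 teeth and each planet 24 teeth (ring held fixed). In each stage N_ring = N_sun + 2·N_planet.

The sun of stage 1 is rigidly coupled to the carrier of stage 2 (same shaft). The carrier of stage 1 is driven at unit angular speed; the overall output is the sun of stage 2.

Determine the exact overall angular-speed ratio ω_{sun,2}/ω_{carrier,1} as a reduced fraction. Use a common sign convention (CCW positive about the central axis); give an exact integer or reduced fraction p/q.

Stage 1: N_ring = 35 + 2·19 = 73
Stage 1: 35(ω_s−ω_c) = −73(ω_r−ω_c),  ω_r=0, ω_c=1
Stage 1: ω_s = 1 − (73/35)(0−1) = 108/35
  ⇒ ω_s¹/ω_c¹ = 108/35
Stage 2: N_ring = 22 + 2·24 = 70
Stage 2: 22(ω_s−ω_c) = −70(ω_r−ω_c),  ω_r=0, ω_c=1
Stage 2: ω_s = 1 − (70/22)(0−1) = 46/11
  ⇒ ω_s²/ω_c² = 46/11
Coupling ω_c² = ω_s¹ ⇒ overall = 108/35 × 46/11 = 4968/385

4968/385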